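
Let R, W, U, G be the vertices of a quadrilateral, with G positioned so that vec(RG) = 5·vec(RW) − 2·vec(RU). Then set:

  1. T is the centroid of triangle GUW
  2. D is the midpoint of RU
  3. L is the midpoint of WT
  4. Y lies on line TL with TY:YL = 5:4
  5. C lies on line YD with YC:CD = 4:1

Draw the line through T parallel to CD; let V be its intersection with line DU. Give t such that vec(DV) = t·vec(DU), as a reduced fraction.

Assign R = (0, 0), W = (1, 0), U = (0, 1), G = (5, -2) — the answer is frame-independent, so this choice is without loss of generality.
1. T is the centroid of triangle GUW ⇒ T = (2, -1/3)
2. D is the midpoint of RU ⇒ D = (0, 1/2)
3. L is the midpoint of WT ⇒ L = (3/2, -1/6)
4. Y lies on line TL with TY:YL = 5:4 ⇒ Y = (31/18, -13/54)
5. C lies on line YD with YC:CD = 4:1 ⇒ C = (31/90, 19/54)
through T parallel to CD: direction (-31/90, 4/27); meets DU at V = (0, 49/93)
V = D + t·(U−D) with t = 5/93

t = 5/93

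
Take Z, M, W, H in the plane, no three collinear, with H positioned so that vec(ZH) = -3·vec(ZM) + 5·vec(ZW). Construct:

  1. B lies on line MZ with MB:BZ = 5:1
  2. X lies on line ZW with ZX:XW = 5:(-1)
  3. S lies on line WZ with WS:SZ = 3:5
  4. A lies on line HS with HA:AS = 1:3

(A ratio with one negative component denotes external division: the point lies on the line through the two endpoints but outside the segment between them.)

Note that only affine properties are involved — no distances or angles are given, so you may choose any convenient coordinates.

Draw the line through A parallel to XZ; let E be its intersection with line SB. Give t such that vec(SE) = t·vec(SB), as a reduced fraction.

Work in coordinates with Z = (0, 0), M = (1, 0), W = (0, 1), H = (-3, 5).
1. B lies on line MZ with MB:BZ = 5:1 ⇒ B = (1/6, 0)
2. X lies on line ZW with ZX:XW = 5:(-1) ⇒ X = (0, 5/4)
3. S lies on line WZ with WS:SZ = 3:5 ⇒ S = (0, 5/8)
4. A lies on line HS with HA:AS = 1:3 ⇒ A = (-9/4, 125/32)
through A parallel to XZ: direction (0, -5/4); meets SB at E = (-9/4, 145/16)
E = S + t·(B−S) with t = -27/2

t = -27/2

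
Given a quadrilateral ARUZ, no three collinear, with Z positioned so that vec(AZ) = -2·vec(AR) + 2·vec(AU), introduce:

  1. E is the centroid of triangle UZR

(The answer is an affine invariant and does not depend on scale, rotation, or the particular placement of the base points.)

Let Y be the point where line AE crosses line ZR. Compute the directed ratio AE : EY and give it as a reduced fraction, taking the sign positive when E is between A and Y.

Assign A = (0, 0), R = (1, 0), U = (0, 1), Z = (-2, 2) — the answer is frame-independent, so this choice is without loss of generality.
1. E is the centroid of triangle UZR ⇒ E = (-1/3, 1)
line AE meets ZR at Y = (-2/7, 6/7)
E = A + t·(Y−A) with t = 7/6, so AE:EY = 7/6:-1/6

AE:EY = -7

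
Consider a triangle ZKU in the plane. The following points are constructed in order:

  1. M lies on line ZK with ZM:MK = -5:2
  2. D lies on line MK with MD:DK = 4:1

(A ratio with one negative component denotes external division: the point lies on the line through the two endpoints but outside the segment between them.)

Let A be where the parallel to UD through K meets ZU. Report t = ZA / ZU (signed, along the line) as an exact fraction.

Choose coordinates Z = (0, 0), K = (1, 0), U = (0, 1).
1. M lies on line ZK with ZM:MK = -5:2 ⇒ M = (5/3, 0)
2. D lies on line MK with MD:DK = 4:1 ⇒ D = (17/15, 0)
through K parallel to UD: direction (17/15, -1); meets ZU at A = (0, 15/17)
A = Z + t·(U−Z) with t = 15/17

t = 15/17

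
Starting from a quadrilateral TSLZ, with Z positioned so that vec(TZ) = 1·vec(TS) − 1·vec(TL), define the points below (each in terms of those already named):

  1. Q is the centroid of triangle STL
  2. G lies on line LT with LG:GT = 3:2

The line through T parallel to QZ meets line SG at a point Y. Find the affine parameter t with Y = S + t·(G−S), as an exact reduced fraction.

t = 5/4

Choose coordinates T = (0, 0), S = (1, 0), L = (0, 1), Z = (1, -1).
1. Q is the centroid of triangle STL ⇒ Q = (1/3, 1/3)
2. G lies on line LT with LG:GT = 3:2 ⇒ G = (0, 2/5)
through T parallel to QZ: direction (2/3, -4/3); meets SG at Y = (-1/4, 1/2)
Y = S + t·(G−S) with t = 5/4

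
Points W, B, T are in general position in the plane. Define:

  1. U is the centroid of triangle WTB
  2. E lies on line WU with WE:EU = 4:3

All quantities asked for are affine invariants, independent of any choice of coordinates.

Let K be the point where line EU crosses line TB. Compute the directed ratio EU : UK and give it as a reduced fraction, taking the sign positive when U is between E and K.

Set W = (0, 0), B = (1, 0), T = (0, 1); any affine frame gives the same invariant.
1. U is the centroid of triangle WTB ⇒ U = (1/3, 1/3)
2. E lies on line WU with WE:EU = 4:3 ⇒ E = (4/21, 4/21)
line EU meets TB at K = (1/2, 1/2)
U = E + t·(K−E) with t = 6/13, so EU:UK = 6/13:7/13

EU:UK = 6/7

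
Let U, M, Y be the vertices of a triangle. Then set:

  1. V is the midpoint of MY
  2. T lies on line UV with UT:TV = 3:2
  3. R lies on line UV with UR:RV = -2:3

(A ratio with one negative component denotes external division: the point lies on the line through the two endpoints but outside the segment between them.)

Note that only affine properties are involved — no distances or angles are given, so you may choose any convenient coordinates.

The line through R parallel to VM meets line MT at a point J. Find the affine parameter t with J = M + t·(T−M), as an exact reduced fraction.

t = 15/2

Assign U = (0, 0), M = (1, 0), Y = (0, 1) — the answer is frame-independent, so this choice is without loss of generality.
1. V is the midpoint of MY ⇒ V = (1/2, 1/2)
2. T lies on line UV with UT:TV = 3:2 ⇒ T = (3/10, 3/10)
3. R lies on line UV with UR:RV = -2:3 ⇒ R = (-1, -1)
through R parallel to VM: direction (1/2, -1/2); meets MT at J = (-17/4, 9/4)
J = M + t·(T−M) with t = 15/2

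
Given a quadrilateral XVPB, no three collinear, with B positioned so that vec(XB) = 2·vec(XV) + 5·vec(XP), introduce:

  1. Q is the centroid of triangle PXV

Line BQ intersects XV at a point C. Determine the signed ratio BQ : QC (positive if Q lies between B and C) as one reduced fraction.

Set X = (0, 0), V = (1, 0), P = (0, 1), B = (2, 5); any affine frame gives the same invariant.
1. Q is the centroid of triangle PXV ⇒ Q = (1/3, 1/3)
line BQ meets XV at C = (3/14, 0)
Q = B + t·(C−B) with t = 14/15, so BQ:QC = 14/15:1/15

BQ:QC = 14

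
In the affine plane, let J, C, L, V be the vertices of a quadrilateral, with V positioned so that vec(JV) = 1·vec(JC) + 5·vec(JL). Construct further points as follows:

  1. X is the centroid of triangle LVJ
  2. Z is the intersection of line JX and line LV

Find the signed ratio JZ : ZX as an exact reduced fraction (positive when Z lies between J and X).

JZ:ZX = -3

Work in coordinates with J = (0, 0), C = (1, 0), L = (0, 1), V = (1, 5).
1. X is the centroid of triangle LVJ ⇒ X = (1/3, 2)
2. Z is the intersection of line JX and line LV ⇒ Z = (1/2, 3)
Z = J + t·(X−J) with t = 3/2, so JZ:ZX = t:(1−t) = 3/2:-1/2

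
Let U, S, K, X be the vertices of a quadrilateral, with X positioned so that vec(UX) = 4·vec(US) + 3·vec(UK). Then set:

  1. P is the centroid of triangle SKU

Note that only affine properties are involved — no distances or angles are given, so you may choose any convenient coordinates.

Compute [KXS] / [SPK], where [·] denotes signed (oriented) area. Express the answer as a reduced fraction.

[KXS]:[SPK] = 18

Assign U = (0, 0), S = (1, 0), K = (0, 1), X = (4, 3) — the answer is frame-independent, so this choice is without loss of generality.
1. P is the centroid of triangle SKU ⇒ P = (1/3, 1/3)
2·[KXS] = -6, 2·[SPK] = -1/3
[KXS]:[SPK] = -6:-1/3 = 18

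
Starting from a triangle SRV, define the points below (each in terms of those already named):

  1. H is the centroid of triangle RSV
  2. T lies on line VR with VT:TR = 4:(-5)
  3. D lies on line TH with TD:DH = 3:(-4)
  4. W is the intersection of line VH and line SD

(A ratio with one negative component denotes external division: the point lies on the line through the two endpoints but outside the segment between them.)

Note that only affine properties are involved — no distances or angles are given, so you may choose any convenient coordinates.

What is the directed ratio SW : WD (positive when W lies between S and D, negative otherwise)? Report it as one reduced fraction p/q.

SW:WD = -1/16

Work in coordinates with S = (0, 0), R = (1, 0), V = (0, 1).
1. H is the centroid of triangle RSV ⇒ H = (1/3, 1/3)
2. T lies on line VR with VT:TR = 4:(-5) ⇒ T = (-4, 5)
3. D lies on line TH with TD:DH = 3:(-4) ⇒ D = (-17, 19)
4. W is the intersection of line VH and line SD ⇒ W = (17/15, -19/15)
W = S + t·(D−S) with t = -1/15, so SW:WD = t:(1−t) = -1/15:16/15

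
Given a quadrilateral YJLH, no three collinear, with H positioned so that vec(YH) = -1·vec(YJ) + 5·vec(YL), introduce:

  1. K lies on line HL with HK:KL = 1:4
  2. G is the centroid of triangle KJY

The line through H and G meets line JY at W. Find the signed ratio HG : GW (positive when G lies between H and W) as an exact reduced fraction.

Work in coordinates with Y = (0, 0), J = (1, 0), L = (0, 1), H = (-1, 5).
1. K lies on line HL with HK:KL = 1:4 ⇒ K = (-4/5, 21/5)
2. G is the centroid of triangle KJY ⇒ G = (1/15, 7/5)
line HG meets JY at W = (13/27, 0)
G = H + t·(W−H) with t = 18/25, so HG:GW = 18/25:7/25

HG:GW = 18/7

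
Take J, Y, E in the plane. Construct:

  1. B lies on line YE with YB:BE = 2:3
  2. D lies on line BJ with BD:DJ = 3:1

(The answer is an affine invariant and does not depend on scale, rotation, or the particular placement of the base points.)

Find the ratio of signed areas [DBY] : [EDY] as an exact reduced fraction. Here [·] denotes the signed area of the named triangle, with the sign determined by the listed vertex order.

Choose coordinates J = (0, 0), Y = (1, 0), E = (0, 1).
1. B lies on line YE with YB:BE = 2:3 ⇒ B = (3/5, 2/5)
2. D lies on line BJ with BD:DJ = 3:1 ⇒ D = (3/20, 1/10)
2·[DBY] = -3/10, 2·[EDY] = 3/4
[DBY]:[EDY] = -3/10:3/4 = -2/5

[DBY]:[EDY] = -2/5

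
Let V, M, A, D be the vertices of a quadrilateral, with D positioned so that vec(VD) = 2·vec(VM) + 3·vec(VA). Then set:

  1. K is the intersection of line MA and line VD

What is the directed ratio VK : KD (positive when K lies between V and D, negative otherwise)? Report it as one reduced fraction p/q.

VK:KD = 1/4

Assign V = (0, 0), M = (1, 0), A = (0, 1), D = (2, 3) — the answer is frame-independent, so this choice is without loss of generality.
1. K is the intersection of line MA and line VD ⇒ K = (2/5, 3/5)
K = V + t·(D−V) with t = 1/5, so VK:KD = t:(1−t) = 1/5:4/5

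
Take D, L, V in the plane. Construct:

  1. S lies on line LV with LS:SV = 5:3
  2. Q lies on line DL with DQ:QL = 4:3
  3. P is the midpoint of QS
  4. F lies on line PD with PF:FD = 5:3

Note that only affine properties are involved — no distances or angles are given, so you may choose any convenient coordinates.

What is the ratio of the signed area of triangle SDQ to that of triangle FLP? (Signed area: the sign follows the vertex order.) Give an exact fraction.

Choose coordinates D = (0, 0), L = (1, 0), V = (0, 1).
1. S lies on line LV with LS:SV = 5:3 ⇒ S = (3/8, 5/8)
2. Q lies on line DL with DQ:QL = 4:3 ⇒ Q = (4/7, 0)
3. P is the midpoint of QS ⇒ P = (53/112, 5/16)
4. F lies on line PD with PF:FD = 5:3 ⇒ F = (159/896, 15/128)
2·[SDQ] = 5/14, 2·[FLP] = 25/128
[SDQ]:[FLP] = 5/14:25/128 = 64/35

[SDQ]:[FLP] = 64/35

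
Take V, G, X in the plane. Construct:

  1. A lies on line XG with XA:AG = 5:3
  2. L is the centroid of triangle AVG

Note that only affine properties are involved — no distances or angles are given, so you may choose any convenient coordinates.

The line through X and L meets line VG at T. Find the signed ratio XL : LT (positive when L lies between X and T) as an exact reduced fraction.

XL:LT = 7

Work in coordinates with V = (0, 0), G = (1, 0), X = (0, 1).
1. A lies on line XG with XA:AG = 5:3 ⇒ A = (5/8, 3/8)
2. L is the centroid of triangle AVG ⇒ L = (13/24, 1/8)
line XL meets VG at T = (13/21, 0)
L = X + t·(T−X) with t = 7/8, so XL:LT = 7/8:1/8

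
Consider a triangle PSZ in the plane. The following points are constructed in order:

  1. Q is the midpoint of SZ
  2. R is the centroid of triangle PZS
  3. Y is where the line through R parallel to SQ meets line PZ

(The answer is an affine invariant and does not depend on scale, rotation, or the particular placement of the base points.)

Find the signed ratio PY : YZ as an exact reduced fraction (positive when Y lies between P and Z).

PY:YZ = 2

Choose coordinates P = (0, 0), S = (1, 0), Z = (0, 1).
1. Q is the midpoint of SZ ⇒ Q = (1/2, 1/2)
2. R is the centroid of triangle PZS ⇒ R = (1/3, 1/3)
3. Y is where the line through R parallel to SQ meets line PZ ⇒ Y = (0, 2/3)
Y = P + t·(Z−P) with t = 2/3, so PY:YZ = t:(1−t) = 2/3:1/3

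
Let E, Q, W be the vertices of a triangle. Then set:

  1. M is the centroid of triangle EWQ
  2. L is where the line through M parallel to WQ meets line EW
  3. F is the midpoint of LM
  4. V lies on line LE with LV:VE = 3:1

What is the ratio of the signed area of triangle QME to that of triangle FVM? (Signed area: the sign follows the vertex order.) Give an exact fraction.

[QME]:[FVM] = 4

Choose coordinates E = (0, 0), Q = (1, 0), W = (0, 1).
1. M is the centroid of triangle EWQ ⇒ M = (1/3, 1/3)
2. L is where the line through M parallel to WQ meets line EW ⇒ L = (0, 2/3)
3. F is the midpoint of LM ⇒ F = (1/6, 1/2)
4. V lies on line LE with LV:VE = 3:1 ⇒ V = (0, 1/6)
2·[QME] = 1/3, 2·[FVM] = 1/12
[QME]:[FVM] = 1/3:1/12 = 4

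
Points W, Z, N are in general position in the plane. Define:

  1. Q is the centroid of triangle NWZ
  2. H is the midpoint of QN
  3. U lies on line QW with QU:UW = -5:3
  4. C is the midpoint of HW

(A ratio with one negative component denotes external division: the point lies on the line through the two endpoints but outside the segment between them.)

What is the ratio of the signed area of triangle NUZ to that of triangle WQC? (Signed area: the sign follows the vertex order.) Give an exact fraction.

[NUZ]:[WQC] = 24

Work in coordinates with W = (0, 0), Z = (1, 0), N = (0, 1).
1. Q is the centroid of triangle NWZ ⇒ Q = (1/3, 1/3)
2. H is the midpoint of QN ⇒ H = (1/6, 2/3)
3. U lies on line QW with QU:UW = -5:3 ⇒ U = (-1/2, -1/2)
4. C is the midpoint of HW ⇒ C = (1/12, 1/3)
2·[NUZ] = 2, 2·[WQC] = 1/12
[NUZ]:[WQC] = 2:1/12 = 24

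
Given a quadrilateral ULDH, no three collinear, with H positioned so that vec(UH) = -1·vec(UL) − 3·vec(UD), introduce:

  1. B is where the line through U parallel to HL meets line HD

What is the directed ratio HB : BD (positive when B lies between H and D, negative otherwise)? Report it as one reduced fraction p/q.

HB:BD = 3/2

Assign U = (0, 0), L = (1, 0), D = (0, 1), H = (-1, -3) — the answer is frame-independent, so this choice is without loss of generality.
1. B is where the line through U parallel to HL meets line HD ⇒ B = (-2/5, -3/5)
B = H + t·(D−H) with t = 3/5, so HB:BD = t:(1−t) = 3/5:2/5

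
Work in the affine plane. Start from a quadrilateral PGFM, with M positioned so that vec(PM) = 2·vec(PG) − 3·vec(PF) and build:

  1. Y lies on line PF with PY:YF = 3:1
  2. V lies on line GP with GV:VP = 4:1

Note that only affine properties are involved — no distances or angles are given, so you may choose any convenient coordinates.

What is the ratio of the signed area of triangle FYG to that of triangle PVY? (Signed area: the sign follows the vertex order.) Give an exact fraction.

Set P = (0, 0), G = (1, 0), F = (0, 1), M = (2, -3); any affine frame gives the same invariant.
1. Y lies on line PF with PY:YF = 3:1 ⇒ Y = (0, 3/4)
2. V lies on line GP with GV:VP = 4:1 ⇒ V = (1/5, 0)
2·[FYG] = 1/4, 2·[PVY] = 3/20
[FYG]:[PVY] = 1/4:3/20 = 5/3

[FYG]:[PVY] = 5/3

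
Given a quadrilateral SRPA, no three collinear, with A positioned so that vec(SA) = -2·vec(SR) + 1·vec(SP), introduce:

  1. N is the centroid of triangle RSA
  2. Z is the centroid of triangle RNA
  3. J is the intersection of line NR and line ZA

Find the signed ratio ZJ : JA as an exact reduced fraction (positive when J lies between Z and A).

Assign S = (0, 0), R = (1, 0), P = (0, 1), A = (-2, 1) — the answer is frame-independent, so this choice is without loss of generality.
1. N is the centroid of triangle RSA ⇒ N = (-1/3, 1/3)
2. Z is the centroid of triangle RNA ⇒ Z = (-4/9, 4/9)
3. J is the intersection of line NR and line ZA ⇒ J = (1/3, 1/6)
J = Z + t·(A−Z) with t = -1/2, so ZJ:JA = t:(1−t) = -1/2:3/2

ZJ:JA = -1/3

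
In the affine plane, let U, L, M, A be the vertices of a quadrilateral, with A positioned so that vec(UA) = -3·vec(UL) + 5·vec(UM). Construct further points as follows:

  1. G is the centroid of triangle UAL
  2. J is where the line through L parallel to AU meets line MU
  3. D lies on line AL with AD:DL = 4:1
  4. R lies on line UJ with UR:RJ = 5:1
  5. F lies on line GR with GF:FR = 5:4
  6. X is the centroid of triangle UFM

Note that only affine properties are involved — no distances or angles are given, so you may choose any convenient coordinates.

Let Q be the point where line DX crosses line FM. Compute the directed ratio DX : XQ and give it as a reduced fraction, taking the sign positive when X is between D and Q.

DX:XQ = -163/80

Work in coordinates with U = (0, 0), L = (1, 0), M = (0, 1), A = (-3, 5).
1. G is the centroid of triangle UAL ⇒ G = (-2/3, 5/3)
2. J is where the line through L parallel to AU meets line MU ⇒ J = (0, 5/3)
3. D lies on line AL with AD:DL = 4:1 ⇒ D = (1/5, 1)
4. R lies on line UJ with UR:RJ = 5:1 ⇒ R = (0, 25/18)
5. F lies on line GR with GF:FR = 5:4 ⇒ F = (-8/27, 245/162)
6. X is the centroid of triangle UFM ⇒ X = (-8/81, 407/486)
line DX meets FM at Q = (632/13203, 72661/79218)
X = D + t·(Q−D) with t = 163/83, so DX:XQ = 163/83:-80/83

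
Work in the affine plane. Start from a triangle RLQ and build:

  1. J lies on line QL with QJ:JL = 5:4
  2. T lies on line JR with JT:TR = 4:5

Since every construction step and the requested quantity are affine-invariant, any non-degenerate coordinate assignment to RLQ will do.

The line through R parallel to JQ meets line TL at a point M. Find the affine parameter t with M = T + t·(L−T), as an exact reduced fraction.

t = -5/4

Assign R = (0, 0), L = (1, 0), Q = (0, 1) — the answer is frame-independent, so this choice is without loss of generality.
1. J lies on line QL with QJ:JL = 5:4 ⇒ J = (5/9, 4/9)
2. T lies on line JR with JT:TR = 4:5 ⇒ T = (25/81, 20/81)
through R parallel to JQ: direction (-5/9, 5/9); meets TL at M = (-5/9, 5/9)
M = T + t·(L−T) with t = -5/4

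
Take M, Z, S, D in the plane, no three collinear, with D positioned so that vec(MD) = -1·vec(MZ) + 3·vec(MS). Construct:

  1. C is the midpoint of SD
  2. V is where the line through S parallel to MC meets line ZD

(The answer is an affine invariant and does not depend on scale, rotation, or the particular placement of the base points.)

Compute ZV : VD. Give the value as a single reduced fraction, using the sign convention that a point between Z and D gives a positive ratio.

Choose coordinates M = (0, 0), Z = (1, 0), S = (0, 1), D = (-1, 3).
1. C is the midpoint of SD ⇒ C = (-1/2, 2)
2. V is where the line through S parallel to MC meets line ZD ⇒ V = (-1/5, 9/5)
V = Z + t·(D−Z) with t = 3/5, so ZV:VD = t:(1−t) = 3/5:2/5

ZV:VD = 3/2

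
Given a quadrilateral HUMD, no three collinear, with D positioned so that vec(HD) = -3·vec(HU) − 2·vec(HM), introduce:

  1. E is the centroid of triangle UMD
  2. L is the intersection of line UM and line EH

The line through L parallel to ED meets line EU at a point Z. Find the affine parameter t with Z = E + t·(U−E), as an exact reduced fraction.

Work in coordinates with H = (0, 0), U = (1, 0), M = (0, 1), D = (-3, -2).
1. E is the centroid of triangle UMD ⇒ E = (-2/3, -1/3)
2. L is the intersection of line UM and line EH ⇒ L = (2/3, 1/3)
through L parallel to ED: direction (-7/3, -5/3); meets EU at Z = (-1/9, -2/9)
Z = E + t·(U−E) with t = 1/3

t = 1/3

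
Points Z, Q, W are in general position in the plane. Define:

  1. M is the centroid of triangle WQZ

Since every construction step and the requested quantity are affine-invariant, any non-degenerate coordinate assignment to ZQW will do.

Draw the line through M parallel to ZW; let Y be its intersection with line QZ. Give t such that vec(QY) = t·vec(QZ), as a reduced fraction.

t = 2/3

Assign Z = (0, 0), Q = (1, 0), W = (0, 1) — the answer is frame-independent, so this choice is without loss of generality.
1. M is the centroid of triangle WQZ ⇒ M = (1/3, 1/3)
through M parallel to ZW: direction (0, 1); meets QZ at Y = (1/3, 0)
Y = Q + t·(Z−Q) with t = 2/3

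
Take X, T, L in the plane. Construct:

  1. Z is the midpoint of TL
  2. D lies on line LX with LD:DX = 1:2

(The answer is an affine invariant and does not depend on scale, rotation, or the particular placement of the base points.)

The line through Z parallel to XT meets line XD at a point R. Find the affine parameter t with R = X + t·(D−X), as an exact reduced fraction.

t = 3/4

Choose coordinates X = (0, 0), T = (1, 0), L = (0, 1).
1. Z is the midpoint of TL ⇒ Z = (1/2, 1/2)
2. D lies on line LX with LD:DX = 1:2 ⇒ D = (0, 2/3)
through Z parallel to XT: direction (1, 0); meets XD at R = (0, 1/2)
R = X + t·(D−X) with t = 3/4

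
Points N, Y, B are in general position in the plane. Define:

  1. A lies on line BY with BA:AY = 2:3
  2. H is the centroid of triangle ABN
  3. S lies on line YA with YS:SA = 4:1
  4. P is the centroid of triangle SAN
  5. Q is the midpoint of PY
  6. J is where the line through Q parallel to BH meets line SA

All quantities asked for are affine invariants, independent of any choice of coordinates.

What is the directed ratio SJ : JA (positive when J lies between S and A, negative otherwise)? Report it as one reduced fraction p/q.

SJ:JA = -5/14

Choose coordinates N = (0, 0), Y = (1, 0), B = (0, 1).
1. A lies on line BY with BA:AY = 2:3 ⇒ A = (2/5, 3/5)
2. H is the centroid of triangle ABN ⇒ H = (2/15, 8/15)
3. S lies on line YA with YS:SA = 4:1 ⇒ S = (13/25, 12/25)
4. P is the centroid of triangle SAN ⇒ P = (23/75, 9/25)
5. Q is the midpoint of PY ⇒ Q = (49/75, 9/50)
6. J is where the line through Q parallel to BH meets line SA ⇒ J = (44/75, 31/75)
J = S + t·(A−S) with t = -5/9, so SJ:JA = t:(1−t) = -5/9:14/9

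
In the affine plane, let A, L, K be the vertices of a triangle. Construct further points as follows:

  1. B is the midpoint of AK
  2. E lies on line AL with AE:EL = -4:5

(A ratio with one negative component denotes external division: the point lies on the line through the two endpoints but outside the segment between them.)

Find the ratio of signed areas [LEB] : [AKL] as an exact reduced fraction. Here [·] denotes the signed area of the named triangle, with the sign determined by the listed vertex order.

[LEB]:[AKL] = 5/2

Set A = (0, 0), L = (1, 0), K = (0, 1); any affine frame gives the same invariant.
1. B is the midpoint of AK ⇒ B = (0, 1/2)
2. E lies on line AL with AE:EL = -4:5 ⇒ E = (-4, 0)
2·[LEB] = -5/2, 2·[AKL] = -1
[LEB]:[AKL] = -5/2:-1 = 5/2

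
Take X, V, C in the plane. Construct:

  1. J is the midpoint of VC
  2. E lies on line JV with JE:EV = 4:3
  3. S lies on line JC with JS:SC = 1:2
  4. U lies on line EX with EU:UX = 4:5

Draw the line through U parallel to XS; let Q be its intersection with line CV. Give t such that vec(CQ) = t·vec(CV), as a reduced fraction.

Work in coordinates with X = (0, 0), V = (1, 0), C = (0, 1).
1. J is the midpoint of VC ⇒ J = (1/2, 1/2)
2. E lies on line JV with JE:EV = 4:3 ⇒ E = (11/14, 3/14)
3. S lies on line JC with JS:SC = 1:2 ⇒ S = (1/3, 2/3)
4. U lies on line EX with EU:UX = 4:5 ⇒ U = (55/126, 5/42)
through U parallel to XS: direction (1/3, 2/3); meets CV at Q = (221/378, 157/378)
Q = C + t·(V−C) with t = 221/378

t = 221/378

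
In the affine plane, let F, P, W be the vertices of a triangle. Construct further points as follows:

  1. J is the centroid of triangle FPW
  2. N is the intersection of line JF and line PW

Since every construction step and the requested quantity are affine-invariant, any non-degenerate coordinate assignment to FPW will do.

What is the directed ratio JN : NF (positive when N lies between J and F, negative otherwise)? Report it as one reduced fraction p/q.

Assign F = (0, 0), P = (1, 0), W = (0, 1) — the answer is frame-independent, so this choice is without loss of generality.
1. J is the centroid of triangle FPW ⇒ J = (1/3, 1/3)
2. N is the intersection of line JF and line PW ⇒ N = (1/2, 1/2)
N = J + t·(F−J) with t = -1/2, so JN:NF = t:(1−t) = -1/2:3/2

JN:NF = -1/3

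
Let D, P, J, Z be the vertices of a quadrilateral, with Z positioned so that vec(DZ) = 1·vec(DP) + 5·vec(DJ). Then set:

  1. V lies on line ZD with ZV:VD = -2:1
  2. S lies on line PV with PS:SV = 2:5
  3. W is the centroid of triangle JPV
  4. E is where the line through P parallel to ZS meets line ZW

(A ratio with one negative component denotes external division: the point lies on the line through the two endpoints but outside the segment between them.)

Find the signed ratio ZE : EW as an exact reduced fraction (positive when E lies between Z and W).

ZE:EW = -60/119

Assign D = (0, 0), P = (1, 0), J = (0, 1), Z = (1, 5) — the answer is frame-independent, so this choice is without loss of generality.
1. V lies on line ZD with ZV:VD = -2:1 ⇒ V = (-1, -5)
2. S lies on line PV with PS:SV = 2:5 ⇒ S = (3/7, -10/7)
3. W is the centroid of triangle JPV ⇒ W = (0, -4/3)
4. E is where the line through P parallel to ZS meets line ZW ⇒ E = (119/59, 675/59)
E = Z + t·(W−Z) with t = -60/59, so ZE:EW = t:(1−t) = -60/59:119/59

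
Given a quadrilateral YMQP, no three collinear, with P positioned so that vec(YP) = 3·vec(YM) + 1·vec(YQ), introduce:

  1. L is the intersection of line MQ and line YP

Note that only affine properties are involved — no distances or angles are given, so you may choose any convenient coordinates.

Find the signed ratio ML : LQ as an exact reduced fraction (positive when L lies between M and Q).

ML:LQ = 1/3

Set Y = (0, 0), M = (1, 0), Q = (0, 1), P = (3, 1); any affine frame gives the same invariant.
1. L is the intersection of line MQ and line YP ⇒ L = (3/4, 1/4)
L = M + t·(Q−M) with t = 1/4, so ML:LQ = t:(1−t) = 1/4:3/4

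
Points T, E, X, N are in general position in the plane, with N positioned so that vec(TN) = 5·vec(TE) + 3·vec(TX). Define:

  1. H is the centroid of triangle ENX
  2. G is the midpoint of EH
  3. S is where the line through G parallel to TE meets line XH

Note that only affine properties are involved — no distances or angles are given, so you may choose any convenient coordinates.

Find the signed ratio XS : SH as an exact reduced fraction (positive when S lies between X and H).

Choose coordinates T = (0, 0), E = (1, 0), X = (0, 1), N = (5, 3).
1. H is the centroid of triangle ENX ⇒ H = (2, 4/3)
2. G is the midpoint of EH ⇒ G = (3/2, 2/3)
3. S is where the line through G parallel to TE meets line XH ⇒ S = (-2, 2/3)
S = X + t·(H−X) with t = -1, so XS:SH = t:(1−t) = -1:2

XS:SH = -1/2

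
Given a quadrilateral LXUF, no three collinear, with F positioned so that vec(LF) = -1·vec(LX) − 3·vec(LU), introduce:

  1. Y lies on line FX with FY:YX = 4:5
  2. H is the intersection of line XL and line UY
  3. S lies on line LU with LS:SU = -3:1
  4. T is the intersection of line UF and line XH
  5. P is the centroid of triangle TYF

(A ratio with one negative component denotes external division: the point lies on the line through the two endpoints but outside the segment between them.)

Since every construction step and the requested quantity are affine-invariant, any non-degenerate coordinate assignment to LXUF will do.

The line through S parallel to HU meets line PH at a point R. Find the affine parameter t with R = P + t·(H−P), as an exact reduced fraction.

t = 47/50

Assign L = (0, 0), X = (1, 0), U = (0, 1), F = (-1, -3) — the answer is frame-independent, so this choice is without loss of generality.
1. Y lies on line FX with FY:YX = 4:5 ⇒ Y = (-1/9, -5/3)
2. H is the intersection of line XL and line UY ⇒ H = (-1/24, 0)
3. S lies on line LU with LS:SU = -3:1 ⇒ S = (0, 3/2)
4. T is the intersection of line UF and line XH ⇒ T = (-1/4, 0)
5. P is the centroid of triangle TYF ⇒ P = (-49/108, -14/9)
through S parallel to HU: direction (1/24, 1); meets PH at R = (-239/3600, -7/75)
R = P + t·(H−P) with t = 47/50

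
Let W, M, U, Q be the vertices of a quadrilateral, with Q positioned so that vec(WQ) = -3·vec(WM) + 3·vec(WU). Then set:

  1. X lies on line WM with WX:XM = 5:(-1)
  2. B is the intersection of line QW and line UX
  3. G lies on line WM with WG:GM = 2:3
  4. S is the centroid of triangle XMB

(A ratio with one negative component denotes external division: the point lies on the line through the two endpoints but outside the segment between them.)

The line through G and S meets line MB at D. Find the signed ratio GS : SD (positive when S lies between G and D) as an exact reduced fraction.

Set W = (0, 0), M = (1, 0), U = (0, 1), Q = (-3, 3); any affine frame gives the same invariant.
1. X lies on line WM with WX:XM = 5:(-1) ⇒ X = (5/4, 0)
2. B is the intersection of line QW and line UX ⇒ B = (-5, 5)
3. G lies on line WM with WG:GM = 2:3 ⇒ G = (2/5, 0)
4. S is the centroid of triangle XMB ⇒ S = (-11/12, 5/3)
line GS meets MB at D = (-31/41, 60/41)
S = G + t·(D−G) with t = 41/36, so GS:SD = 41/36:-5/36

GS:SD = -41/5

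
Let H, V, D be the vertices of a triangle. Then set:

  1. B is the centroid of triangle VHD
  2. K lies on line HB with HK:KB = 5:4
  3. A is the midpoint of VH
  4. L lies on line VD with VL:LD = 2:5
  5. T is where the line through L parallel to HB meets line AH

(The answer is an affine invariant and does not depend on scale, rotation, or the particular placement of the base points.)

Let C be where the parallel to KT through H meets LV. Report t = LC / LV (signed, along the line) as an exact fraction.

t = 267/22

Choose coordinates H = (0, 0), V = (1, 0), D = (0, 1).
1. B is the centroid of triangle VHD ⇒ B = (1/3, 1/3)
2. K lies on line HB with HK:KB = 5:4 ⇒ K = (5/27, 5/27)
3. A is the midpoint of VH ⇒ A = (1/2, 0)
4. L lies on line VD with VL:LD = 2:5 ⇒ L = (5/7, 2/7)
5. T is where the line through L parallel to HB meets line AH ⇒ T = (3/7, 0)
through H parallel to KT: direction (46/189, -5/27); meets LV at C = (46/11, -35/11)
C = L + t·(V−L) with t = 267/22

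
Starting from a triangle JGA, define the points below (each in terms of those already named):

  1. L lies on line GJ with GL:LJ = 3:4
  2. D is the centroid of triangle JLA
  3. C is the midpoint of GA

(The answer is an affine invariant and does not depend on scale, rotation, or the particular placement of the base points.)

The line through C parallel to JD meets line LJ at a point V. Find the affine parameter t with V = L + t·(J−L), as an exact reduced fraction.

t = 5/8

Assign J = (0, 0), G = (1, 0), A = (0, 1) — the answer is frame-independent, so this choice is without loss of generality.
1. L lies on line GJ with GL:LJ = 3:4 ⇒ L = (4/7, 0)
2. D is the centroid of triangle JLA ⇒ D = (4/21, 1/3)
3. C is the midpoint of GA ⇒ C = (1/2, 1/2)
through C parallel to JD: direction (4/21, 1/3); meets LJ at V = (3/14, 0)
V = L + t·(J−L) with t = 5/8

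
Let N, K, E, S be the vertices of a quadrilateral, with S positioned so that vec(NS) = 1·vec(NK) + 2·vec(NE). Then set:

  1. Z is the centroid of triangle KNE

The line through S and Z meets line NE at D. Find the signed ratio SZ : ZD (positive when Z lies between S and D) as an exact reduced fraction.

SZ:ZD = 2

Set N = (0, 0), K = (1, 0), E = (0, 1), S = (1, 2); any affine frame gives the same invariant.
1. Z is the centroid of triangle KNE ⇒ Z = (1/3, 1/3)
line SZ meets NE at D = (0, -1/2)
Z = S + t·(D−S) with t = 2/3, so SZ:ZD = 2/3:1/3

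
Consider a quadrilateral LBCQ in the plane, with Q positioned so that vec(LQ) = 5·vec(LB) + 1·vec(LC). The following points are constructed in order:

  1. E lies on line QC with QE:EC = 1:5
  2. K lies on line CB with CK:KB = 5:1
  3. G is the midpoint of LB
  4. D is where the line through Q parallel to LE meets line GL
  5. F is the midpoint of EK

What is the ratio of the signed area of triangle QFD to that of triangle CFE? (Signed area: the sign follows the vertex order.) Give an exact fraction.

Set L = (0, 0), B = (1, 0), C = (0, 1), Q = (5, 1); any affine frame gives the same invariant.
1. E lies on line QC with QE:EC = 1:5 ⇒ E = (25/6, 1)
2. K lies on line CB with CK:KB = 5:1 ⇒ K = (5/6, 1/6)
3. G is the midpoint of LB ⇒ G = (1/2, 0)
4. D is where the line through Q parallel to LE meets line GL ⇒ D = (5/6, 0)
5. F is the midpoint of EK ⇒ F = (5/2, 7/12)
2·[QFD] = 55/72, 2·[CFE] = 125/72
[QFD]:[CFE] = 55/72:125/72 = 11/25

[QFD]:[CFE] = 11/25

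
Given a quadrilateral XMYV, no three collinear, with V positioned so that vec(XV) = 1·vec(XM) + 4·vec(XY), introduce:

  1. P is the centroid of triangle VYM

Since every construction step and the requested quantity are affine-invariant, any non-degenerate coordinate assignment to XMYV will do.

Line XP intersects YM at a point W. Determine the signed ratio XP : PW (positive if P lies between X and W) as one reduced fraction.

XP:PW = -7/4

Choose coordinates X = (0, 0), M = (1, 0), Y = (0, 1), V = (1, 4).
1. P is the centroid of triangle VYM ⇒ P = (2/3, 5/3)
line XP meets YM at W = (2/7, 5/7)
P = X + t·(W−X) with t = 7/3, so XP:PW = 7/3:-4/3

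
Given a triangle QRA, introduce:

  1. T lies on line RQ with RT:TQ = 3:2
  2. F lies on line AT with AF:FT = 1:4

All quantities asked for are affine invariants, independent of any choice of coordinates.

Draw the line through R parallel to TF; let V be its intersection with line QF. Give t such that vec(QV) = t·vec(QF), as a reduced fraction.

Choose coordinates Q = (0, 0), R = (1, 0), A = (0, 1).
1. T lies on line RQ with RT:TQ = 3:2 ⇒ T = (2/5, 0)
2. F lies on line AT with AF:FT = 1:4 ⇒ F = (2/25, 4/5)
through R parallel to TF: direction (-8/25, 4/5); meets QF at V = (1/5, 2)
V = Q + t·(F−Q) with t = 5/2

t = 5/2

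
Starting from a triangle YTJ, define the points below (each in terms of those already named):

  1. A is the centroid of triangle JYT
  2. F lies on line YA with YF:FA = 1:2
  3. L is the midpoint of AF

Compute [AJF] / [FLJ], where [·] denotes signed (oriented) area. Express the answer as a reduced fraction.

[AJF]:[FLJ] = 2

Choose coordinates Y = (0, 0), T = (1, 0), J = (0, 1).
1. A is the centroid of triangle JYT ⇒ A = (1/3, 1/3)
2. F lies on line YA with YF:FA = 1:2 ⇒ F = (1/9, 1/9)
3. L is the midpoint of AF ⇒ L = (2/9, 2/9)
2·[AJF] = 2/9, 2·[FLJ] = 1/9
[AJF]:[FLJ] = 2/9:1/9 = 2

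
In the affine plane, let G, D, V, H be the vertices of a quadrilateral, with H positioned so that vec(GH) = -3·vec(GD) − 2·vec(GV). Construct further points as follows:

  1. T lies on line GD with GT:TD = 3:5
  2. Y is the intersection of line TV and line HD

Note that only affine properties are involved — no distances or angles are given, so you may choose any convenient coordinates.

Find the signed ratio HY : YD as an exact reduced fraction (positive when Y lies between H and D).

HY:YD = 33/5

Set G = (0, 0), D = (1, 0), V = (0, 1), H = (-3, -2); any affine frame gives the same invariant.
1. T lies on line GD with GT:TD = 3:5 ⇒ T = (3/8, 0)
2. Y is the intersection of line TV and line HD ⇒ Y = (9/19, -5/19)
Y = H + t·(D−H) with t = 33/38, so HY:YD = t:(1−t) = 33/38:5/38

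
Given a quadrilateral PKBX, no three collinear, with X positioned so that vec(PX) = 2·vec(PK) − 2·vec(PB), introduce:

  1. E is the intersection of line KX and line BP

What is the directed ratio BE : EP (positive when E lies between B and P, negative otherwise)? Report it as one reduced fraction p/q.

BE:EP = -1/2

Work in coordinates with P = (0, 0), K = (1, 0), B = (0, 1), X = (2, -2).
1. E is the intersection of line KX and line BP ⇒ E = (0, 2)
E = B + t·(P−B) with t = -1, so BE:EP = t:(1−t) = -1:2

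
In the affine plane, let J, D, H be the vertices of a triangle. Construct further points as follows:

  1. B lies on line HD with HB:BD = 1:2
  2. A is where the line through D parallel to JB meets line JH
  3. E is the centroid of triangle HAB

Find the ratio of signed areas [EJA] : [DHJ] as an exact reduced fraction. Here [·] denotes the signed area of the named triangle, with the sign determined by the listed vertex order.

[EJA]:[DHJ] = 2/9

Work in coordinates with J = (0, 0), D = (1, 0), H = (0, 1).
1. B lies on line HD with HB:BD = 1:2 ⇒ B = (1/3, 2/3)
2. A is where the line through D parallel to JB meets line JH ⇒ A = (0, -2)
3. E is the centroid of triangle HAB ⇒ E = (1/9, -1/9)
2·[EJA] = 2/9, 2·[DHJ] = 1
[EJA]:[DHJ] = 2/9:1 = 2/9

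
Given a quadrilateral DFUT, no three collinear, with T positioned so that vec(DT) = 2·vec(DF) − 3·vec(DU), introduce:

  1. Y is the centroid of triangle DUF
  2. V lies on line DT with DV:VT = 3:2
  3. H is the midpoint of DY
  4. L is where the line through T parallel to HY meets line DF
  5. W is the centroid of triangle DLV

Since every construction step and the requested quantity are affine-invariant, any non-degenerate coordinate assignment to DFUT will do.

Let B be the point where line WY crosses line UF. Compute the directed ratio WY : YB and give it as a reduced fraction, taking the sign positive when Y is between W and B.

WY:YB = -12/5

Set D = (0, 0), F = (1, 0), U = (0, 1), T = (2, -3); any affine frame gives the same invariant.
1. Y is the centroid of triangle DUF ⇒ Y = (1/3, 1/3)
2. V lies on line DT with DV:VT = 3:2 ⇒ V = (6/5, -9/5)
3. H is the midpoint of DY ⇒ H = (1/6, 1/6)
4. L is where the line through T parallel to HY meets line DF ⇒ L = (5, 0)
5. W is the centroid of triangle DLV ⇒ W = (31/15, -3/5)
line WY meets UF at B = (19/18, -1/18)
Y = W + t·(B−W) with t = 12/7, so WY:YB = 12/7:-5/7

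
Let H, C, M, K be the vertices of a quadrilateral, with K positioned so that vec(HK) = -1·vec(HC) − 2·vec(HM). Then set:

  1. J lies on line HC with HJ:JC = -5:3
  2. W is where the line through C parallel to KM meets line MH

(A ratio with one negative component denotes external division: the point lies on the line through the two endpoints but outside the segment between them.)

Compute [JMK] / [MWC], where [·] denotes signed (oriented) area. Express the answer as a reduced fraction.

[JMK]:[MWC] = 17/8

Assign H = (0, 0), C = (1, 0), M = (0, 1), K = (-1, -2) — the answer is frame-independent, so this choice is without loss of generality.
1. J lies on line HC with HJ:JC = -5:3 ⇒ J = (5/2, 0)
2. W is where the line through C parallel to KM meets line MH ⇒ W = (0, -3)
2·[JMK] = 17/2, 2·[MWC] = 4
[JMK]:[MWC] = 17/2:4 = 17/8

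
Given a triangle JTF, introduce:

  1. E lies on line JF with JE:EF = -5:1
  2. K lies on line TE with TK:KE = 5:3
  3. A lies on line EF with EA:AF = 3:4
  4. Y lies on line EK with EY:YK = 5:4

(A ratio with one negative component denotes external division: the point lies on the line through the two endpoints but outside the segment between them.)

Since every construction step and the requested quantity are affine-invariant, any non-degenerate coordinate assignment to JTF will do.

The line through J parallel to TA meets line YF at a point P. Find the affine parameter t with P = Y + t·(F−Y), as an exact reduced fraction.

Set J = (0, 0), T = (1, 0), F = (0, 1); any affine frame gives the same invariant.
1. E lies on line JF with JE:EF = -5:1 ⇒ E = (0, 5/4)
2. K lies on line TE with TK:KE = 5:3 ⇒ K = (3/8, 25/32)
3. A lies on line EF with EA:AF = 3:4 ⇒ A = (0, 8/7)
4. Y lies on line EK with EY:YK = 5:4 ⇒ Y = (5/24, 95/96)
through J parallel to TA: direction (-1, 8/7); meets YF at P = (-140/153, 160/153)
P = Y + t·(F−Y) with t = 275/51

t = 275/51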